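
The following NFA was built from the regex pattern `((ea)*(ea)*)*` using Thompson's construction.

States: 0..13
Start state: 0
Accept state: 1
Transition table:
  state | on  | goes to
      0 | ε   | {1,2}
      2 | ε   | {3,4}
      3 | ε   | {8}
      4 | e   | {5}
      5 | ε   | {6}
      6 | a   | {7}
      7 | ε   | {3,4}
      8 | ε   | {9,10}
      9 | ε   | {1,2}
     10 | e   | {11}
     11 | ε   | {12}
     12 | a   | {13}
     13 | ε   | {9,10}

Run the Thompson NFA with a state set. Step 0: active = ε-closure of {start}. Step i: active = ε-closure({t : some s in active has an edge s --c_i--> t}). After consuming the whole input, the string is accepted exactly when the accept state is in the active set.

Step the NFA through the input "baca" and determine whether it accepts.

S₀ = ε-closure({0}) = {0,1,2,3,4,8,9,10}
'b' @ 1: {}  — state set empty
rest 'aca' ignored (set empty)
final: {}; accept 1 not in set

Answer: REJECT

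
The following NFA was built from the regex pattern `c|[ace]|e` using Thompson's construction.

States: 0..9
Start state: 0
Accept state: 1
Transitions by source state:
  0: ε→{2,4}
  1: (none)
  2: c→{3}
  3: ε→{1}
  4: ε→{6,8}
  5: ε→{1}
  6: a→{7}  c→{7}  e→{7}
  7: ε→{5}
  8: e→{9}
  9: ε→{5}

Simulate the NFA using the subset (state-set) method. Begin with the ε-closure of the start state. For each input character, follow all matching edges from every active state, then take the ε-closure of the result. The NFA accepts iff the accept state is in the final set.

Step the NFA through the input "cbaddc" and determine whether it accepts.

Answer: REJECT

Derivation:
start: ε-closure({0}) = {0,2,4,6,8}
'c' @ 1: {1,3,5,7}  [accepting]
'b' @ 2: {}  — state set empty
rest 'addc' ignored (set empty)
after full input: {}  (accept=1 not in)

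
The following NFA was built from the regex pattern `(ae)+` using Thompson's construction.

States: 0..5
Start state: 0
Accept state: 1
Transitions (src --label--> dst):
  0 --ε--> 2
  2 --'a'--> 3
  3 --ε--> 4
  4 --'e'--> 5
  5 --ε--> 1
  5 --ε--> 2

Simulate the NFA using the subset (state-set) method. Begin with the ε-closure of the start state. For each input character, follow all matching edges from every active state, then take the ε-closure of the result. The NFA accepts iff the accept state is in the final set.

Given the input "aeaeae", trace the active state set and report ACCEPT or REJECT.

S₀ = ε-closure({0}) = {0,2}
'a' @ 1: {3,4}
'e' @ 2: {1,2,5}  ✓accept
'a' @ 3: {3,4}
'e' @ 4: {1,2,5}  ✓accept
'a' @ 5: {3,4}
'e' @ 6: {1,2,5}  ✓accept
end set {1,2,5} — state 1 in

Answer: ACCEPT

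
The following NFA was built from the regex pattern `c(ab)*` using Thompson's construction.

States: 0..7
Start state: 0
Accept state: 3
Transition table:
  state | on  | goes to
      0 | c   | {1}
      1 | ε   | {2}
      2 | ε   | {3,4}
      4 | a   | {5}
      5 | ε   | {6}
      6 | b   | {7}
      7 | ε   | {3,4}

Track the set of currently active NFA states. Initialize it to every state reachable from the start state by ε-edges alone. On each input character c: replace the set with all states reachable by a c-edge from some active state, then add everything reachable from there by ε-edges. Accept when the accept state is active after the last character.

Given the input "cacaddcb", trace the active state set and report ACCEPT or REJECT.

Answer: REJECT

Steps:
S₀ = ε-closure({0}) = {0}
'c' @ 1: {1,2,3,4}  (accept∈set)
'a' @ 2: {5,6}
'c' @ 3: {}  — dead — no transitions
rest 'addcb' ignored (set empty)
final: {}; accept 3 not in set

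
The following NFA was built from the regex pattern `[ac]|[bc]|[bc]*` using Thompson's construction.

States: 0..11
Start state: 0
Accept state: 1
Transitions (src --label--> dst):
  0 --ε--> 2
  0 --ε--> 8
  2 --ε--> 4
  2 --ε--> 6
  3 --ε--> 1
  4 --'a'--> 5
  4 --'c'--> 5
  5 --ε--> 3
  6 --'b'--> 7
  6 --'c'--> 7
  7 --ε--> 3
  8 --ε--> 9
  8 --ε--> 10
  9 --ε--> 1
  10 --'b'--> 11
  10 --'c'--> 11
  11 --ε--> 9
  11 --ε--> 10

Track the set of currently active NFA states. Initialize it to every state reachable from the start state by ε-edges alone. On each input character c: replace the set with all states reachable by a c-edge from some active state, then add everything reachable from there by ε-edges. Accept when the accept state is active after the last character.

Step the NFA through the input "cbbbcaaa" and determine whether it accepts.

Answer: REJECT

Trace:
S₀ = ε-closure({0}) = {0,1,2,4,6,8,9,10}
'c' @ 1: {1,3,5,7,9,10,11}  (accept∈set)
'b' @ 2: {1,9,10,11}  (accept∈set)
'b' @ 3: {1,9,10,11}  (accept∈set)
'b' @ 4: {1,9,10,11}  (accept∈set)
'c' @ 5: {1,9,10,11}  (accept∈set)
'a' @ 6: {}  — dead — no transitions
rest 'aa' ignored (set empty)
end set {} — state 1 not in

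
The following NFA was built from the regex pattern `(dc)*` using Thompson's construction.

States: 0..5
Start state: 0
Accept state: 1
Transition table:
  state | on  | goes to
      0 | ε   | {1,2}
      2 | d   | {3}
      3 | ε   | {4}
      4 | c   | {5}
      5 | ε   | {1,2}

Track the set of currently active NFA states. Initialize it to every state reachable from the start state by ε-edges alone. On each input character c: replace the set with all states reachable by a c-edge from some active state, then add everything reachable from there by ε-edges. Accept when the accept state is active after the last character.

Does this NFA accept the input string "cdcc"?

start: ε-closure({0}) = {0,1,2}
'c' @ 1: {}  — dead — no transitions
rest 'dcc' ignored (set empty)
final: {}; accept 1 not in set

Answer: REJECT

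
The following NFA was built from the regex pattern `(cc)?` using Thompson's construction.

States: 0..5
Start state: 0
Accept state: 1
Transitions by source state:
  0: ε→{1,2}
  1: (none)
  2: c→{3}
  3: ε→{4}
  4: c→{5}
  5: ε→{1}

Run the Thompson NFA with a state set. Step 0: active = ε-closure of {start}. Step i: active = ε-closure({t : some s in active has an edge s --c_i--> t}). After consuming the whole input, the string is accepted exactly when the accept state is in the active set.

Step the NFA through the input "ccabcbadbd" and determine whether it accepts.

Answer: REJECT

Derivation:
start: ε-closure({0}) = {0,1,2}
'c' @ 1: {3,4}
'c' @ 2: {1,5}  ✓accept
'a' @ 3: {}  — state set empty
rest 'bcbadbd' ignored (set empty)
end set {} — state 1 not in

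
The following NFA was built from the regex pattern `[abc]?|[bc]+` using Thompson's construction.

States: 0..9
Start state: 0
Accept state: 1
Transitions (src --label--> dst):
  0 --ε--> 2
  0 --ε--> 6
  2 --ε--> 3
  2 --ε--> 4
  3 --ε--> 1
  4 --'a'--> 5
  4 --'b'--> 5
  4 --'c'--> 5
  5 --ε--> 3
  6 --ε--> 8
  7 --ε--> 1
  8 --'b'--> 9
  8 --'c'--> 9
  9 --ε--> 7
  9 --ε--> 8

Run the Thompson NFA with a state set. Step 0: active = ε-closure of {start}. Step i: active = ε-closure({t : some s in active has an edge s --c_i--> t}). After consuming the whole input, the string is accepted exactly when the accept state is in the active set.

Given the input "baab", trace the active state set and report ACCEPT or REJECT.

Answer: REJECT

Trace:
start: ε-closure({0}) = {0,1,2,3,4,6,8}
'b' @ 1: {1,3,5,7,8,9}  ✓accept
'a' @ 2: {}  — state set empty
rest 'ab' ignored (set empty)
final: {}; accept 1 not in set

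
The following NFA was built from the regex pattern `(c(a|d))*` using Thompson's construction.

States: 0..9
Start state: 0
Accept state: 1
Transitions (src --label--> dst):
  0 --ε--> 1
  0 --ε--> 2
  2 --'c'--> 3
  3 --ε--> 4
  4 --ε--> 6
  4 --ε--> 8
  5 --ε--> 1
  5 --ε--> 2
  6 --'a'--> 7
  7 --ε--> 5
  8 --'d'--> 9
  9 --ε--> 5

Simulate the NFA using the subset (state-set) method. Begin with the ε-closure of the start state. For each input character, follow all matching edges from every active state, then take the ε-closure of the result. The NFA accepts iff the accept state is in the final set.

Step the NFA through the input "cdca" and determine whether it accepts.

start: ε-closure({0}) = {0,1,2}
'c' @ 1: {3,4,6,8}
'd' @ 2: {1,2,5,9}  (accept∈set)
'c' @ 3: {3,4,6,8}
'a' @ 4: {1,2,5,7}  (accept∈set)
final: {1,2,5,7}; accept 1 in set

Answer: ACCEPT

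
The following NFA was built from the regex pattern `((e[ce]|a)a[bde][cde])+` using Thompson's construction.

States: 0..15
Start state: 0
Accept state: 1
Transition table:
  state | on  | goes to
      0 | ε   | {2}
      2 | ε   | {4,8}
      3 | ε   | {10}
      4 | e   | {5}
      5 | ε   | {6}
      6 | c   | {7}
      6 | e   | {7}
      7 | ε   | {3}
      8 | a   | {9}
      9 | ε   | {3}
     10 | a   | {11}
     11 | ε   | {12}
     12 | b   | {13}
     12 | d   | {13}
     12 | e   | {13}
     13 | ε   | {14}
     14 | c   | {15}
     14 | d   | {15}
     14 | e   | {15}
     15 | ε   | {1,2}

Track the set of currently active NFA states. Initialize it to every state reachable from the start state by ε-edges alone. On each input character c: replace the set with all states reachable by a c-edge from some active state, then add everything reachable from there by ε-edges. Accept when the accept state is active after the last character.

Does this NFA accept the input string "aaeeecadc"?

initial (ε-close {0}): {0,2,4,8}
'a' @ 1: {3,9,10}
'a' @ 2: {11,12}
'e' @ 3: {13,14}
'e' @ 4: {1,2,4,8,15}  [accepting]
'e' @ 5: {5,6}
'c' @ 6: {3,7,10}
'a' @ 7: {11,12}
'd' @ 8: {13,14}
'c' @ 9: {1,2,4,8,15}  [accepting]
end set {1,2,4,8,15} — state 1 in

Answer: ACCEPT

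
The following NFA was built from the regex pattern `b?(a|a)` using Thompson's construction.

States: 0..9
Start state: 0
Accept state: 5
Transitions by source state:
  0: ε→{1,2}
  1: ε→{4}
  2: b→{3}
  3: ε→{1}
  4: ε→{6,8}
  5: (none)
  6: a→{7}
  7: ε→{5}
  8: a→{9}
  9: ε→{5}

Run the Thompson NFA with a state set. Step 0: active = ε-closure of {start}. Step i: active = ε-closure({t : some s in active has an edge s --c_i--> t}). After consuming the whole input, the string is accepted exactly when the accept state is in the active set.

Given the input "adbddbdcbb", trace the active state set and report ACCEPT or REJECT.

S₀ = ε-closure({0}) = {0,1,2,4,6,8}
'a' @ 1: {5,7,9}  (accept∈set)
'd' @ 2: {}  — no active states
rest 'bddbdcbb' ignored (set empty)
after full input: {}  (accept=5 not in)

Answer: REJECT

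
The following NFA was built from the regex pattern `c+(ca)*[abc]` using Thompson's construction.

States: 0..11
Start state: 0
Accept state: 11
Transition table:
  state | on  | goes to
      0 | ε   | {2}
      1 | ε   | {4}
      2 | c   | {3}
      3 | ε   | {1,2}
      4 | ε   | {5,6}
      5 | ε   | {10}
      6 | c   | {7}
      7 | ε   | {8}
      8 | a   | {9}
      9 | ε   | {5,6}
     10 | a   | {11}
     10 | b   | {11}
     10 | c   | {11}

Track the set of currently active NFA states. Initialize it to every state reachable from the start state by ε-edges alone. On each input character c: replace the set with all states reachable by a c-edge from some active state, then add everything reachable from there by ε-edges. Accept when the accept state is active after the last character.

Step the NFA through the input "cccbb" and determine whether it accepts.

Answer: REJECT

Derivation:
initial (ε-close {0}): {0,2}
'c' @ 1: {1,2,3,4,5,6,10}
'c' @ 2: {1,2,3,4,5,6,7,8,10,11}  ✓accept
'c' @ 3: {1,2,3,4,5,6,7,8,10,11}  ✓accept
'b' @ 4: {11}  ✓accept
'b' @ 5: {}  — no active states
after full input: {}  (accept=11 not in)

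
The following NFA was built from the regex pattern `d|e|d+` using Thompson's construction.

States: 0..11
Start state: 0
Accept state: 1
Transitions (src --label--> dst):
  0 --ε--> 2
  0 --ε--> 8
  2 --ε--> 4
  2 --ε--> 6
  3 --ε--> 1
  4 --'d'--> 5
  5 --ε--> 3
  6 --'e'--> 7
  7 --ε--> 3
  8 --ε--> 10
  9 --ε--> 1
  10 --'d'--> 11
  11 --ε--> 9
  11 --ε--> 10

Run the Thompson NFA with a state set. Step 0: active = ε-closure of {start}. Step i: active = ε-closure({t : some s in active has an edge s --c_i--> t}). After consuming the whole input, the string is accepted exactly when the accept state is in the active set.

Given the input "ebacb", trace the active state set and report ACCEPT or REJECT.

initial (ε-close {0}): {0,2,4,6,8,10}
'e' @ 1: {1,3,7}  ✓accept
'b' @ 2: {}  — dead — no transitions
rest 'acb' ignored (set empty)
end set {} — state 1 not in

Answer: REJECT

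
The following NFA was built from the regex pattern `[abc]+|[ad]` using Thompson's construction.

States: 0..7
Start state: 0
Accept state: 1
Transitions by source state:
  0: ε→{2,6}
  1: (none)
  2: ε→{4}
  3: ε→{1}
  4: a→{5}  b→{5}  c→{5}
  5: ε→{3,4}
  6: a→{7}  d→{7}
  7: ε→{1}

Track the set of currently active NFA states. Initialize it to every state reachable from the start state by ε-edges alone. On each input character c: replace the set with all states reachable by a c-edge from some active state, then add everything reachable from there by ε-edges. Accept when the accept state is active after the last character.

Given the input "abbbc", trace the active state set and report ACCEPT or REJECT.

initial (ε-close {0}): {0,2,4,6}
'a' @ 1: {1,3,4,5,7}  [accepting]
'b' @ 2: {1,3,4,5}  [accepting]
'b' @ 3: {1,3,4,5}  [accepting]
'b' @ 4: {1,3,4,5}  [accepting]
'c' @ 5: {1,3,4,5}  [accepting]
after full input: {1,3,4,5}  (accept=1 in)

Answer: ACCEPT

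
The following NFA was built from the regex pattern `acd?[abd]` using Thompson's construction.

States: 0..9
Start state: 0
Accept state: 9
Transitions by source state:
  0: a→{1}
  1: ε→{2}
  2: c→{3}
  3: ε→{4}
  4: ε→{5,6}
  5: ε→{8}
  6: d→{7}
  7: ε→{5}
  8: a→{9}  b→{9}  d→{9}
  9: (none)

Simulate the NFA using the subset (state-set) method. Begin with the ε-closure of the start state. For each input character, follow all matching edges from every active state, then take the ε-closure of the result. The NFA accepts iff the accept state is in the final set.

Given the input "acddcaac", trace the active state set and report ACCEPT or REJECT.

Answer: REJECT

Derivation:
initial (ε-close {0}): {0}
'a' @ 1: {1,2}
'c' @ 2: {3,4,5,6,8}
'd' @ 3: {5,7,8,9}  (accept∈set)
'd' @ 4: {9}  (accept∈set)
'c' @ 5: {}  — no active states
rest 'aac' ignored (set empty)
final: {}; accept 9 not in set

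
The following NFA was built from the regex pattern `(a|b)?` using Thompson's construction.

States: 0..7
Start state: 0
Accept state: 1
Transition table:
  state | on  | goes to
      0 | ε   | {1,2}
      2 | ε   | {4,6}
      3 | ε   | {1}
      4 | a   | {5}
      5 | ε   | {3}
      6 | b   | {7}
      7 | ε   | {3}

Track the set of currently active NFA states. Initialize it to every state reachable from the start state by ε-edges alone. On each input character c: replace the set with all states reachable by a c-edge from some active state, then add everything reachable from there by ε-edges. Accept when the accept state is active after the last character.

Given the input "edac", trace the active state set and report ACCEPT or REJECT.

initial (ε-close {0}): {0,1,2,4,6}
'e' @ 1: {}  — no active states
rest 'dac' ignored (set empty)
end set {} — state 1 not in

Answer: REJECT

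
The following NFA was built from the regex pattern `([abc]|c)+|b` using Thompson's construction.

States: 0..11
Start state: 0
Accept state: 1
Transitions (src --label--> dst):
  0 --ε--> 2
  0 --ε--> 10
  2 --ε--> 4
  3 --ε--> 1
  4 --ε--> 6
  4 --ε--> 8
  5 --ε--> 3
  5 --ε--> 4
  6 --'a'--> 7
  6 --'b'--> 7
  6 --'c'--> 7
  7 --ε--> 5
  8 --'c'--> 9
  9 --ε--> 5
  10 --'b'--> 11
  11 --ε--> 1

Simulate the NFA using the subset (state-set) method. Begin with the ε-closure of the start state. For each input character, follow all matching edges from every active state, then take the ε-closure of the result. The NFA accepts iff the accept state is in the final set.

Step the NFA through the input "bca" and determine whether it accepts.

Answer: ACCEPT

Derivation:
S₀ = ε-closure({0}) = {0,2,4,6,8,10}
'b' @ 1: {1,3,4,5,6,7,8,11}  (accept∈set)
'c' @ 2: {1,3,4,5,6,7,8,9}  (accept∈set)
'a' @ 3: {1,3,4,5,6,7,8}  (accept∈set)
end set {1,3,4,5,6,7,8} — state 1 in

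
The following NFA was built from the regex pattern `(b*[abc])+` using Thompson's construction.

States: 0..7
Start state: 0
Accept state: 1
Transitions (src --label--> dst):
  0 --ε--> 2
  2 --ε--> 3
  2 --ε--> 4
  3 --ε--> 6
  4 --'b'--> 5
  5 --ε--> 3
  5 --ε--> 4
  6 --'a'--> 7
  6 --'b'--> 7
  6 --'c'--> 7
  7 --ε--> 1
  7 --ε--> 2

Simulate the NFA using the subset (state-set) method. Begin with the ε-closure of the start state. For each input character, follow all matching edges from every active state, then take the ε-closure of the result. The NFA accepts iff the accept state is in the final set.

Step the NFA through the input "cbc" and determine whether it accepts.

Answer: ACCEPT

Derivation:
start: ε-closure({0}) = {0,2,3,4,6}
'c' @ 1: {1,2,3,4,6,7}  [accepting]
'b' @ 2: {1,2,3,4,5,6,7}  [accepting]
'c' @ 3: {1,2,3,4,6,7}  [accepting]
after full input: {1,2,3,4,6,7}  (accept=1 in)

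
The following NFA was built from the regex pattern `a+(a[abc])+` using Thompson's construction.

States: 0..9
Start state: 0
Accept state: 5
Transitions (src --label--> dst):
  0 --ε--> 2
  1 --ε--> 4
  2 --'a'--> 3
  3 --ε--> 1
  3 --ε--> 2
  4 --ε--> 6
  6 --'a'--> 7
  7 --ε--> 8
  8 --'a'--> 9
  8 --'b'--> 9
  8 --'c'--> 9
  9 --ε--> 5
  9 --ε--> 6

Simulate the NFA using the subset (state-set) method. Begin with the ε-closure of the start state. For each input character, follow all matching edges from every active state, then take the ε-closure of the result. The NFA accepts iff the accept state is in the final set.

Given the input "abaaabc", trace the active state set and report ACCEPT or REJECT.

Answer: REJECT

Steps:
start: ε-closure({0}) = {0,2}
'a' @ 1: {1,2,3,4,6}
'b' @ 2: {}  — state set empty
rest 'aaabc' ignored (set empty)
final: {}; accept 5 not in set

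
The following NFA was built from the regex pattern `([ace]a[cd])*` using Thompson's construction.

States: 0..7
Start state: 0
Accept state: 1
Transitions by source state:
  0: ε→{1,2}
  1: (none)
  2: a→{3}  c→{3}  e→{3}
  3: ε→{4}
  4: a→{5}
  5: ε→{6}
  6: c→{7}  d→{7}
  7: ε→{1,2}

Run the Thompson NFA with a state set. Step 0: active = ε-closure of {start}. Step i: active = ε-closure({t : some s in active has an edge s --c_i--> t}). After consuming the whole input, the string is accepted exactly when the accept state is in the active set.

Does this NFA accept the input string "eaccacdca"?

Answer: REJECT

Derivation:
initial (ε-close {0}): {0,1,2}
'e' @ 1: {3,4}
'a' @ 2: {5,6}
'c' @ 3: {1,2,7}  [accepting]
'c' @ 4: {3,4}
'a' @ 5: {5,6}
'c' @ 6: {1,2,7}  [accepting]
'd' @ 7: {}  — no active states
rest 'ca' ignored (set empty)
end set {} — state 1 not in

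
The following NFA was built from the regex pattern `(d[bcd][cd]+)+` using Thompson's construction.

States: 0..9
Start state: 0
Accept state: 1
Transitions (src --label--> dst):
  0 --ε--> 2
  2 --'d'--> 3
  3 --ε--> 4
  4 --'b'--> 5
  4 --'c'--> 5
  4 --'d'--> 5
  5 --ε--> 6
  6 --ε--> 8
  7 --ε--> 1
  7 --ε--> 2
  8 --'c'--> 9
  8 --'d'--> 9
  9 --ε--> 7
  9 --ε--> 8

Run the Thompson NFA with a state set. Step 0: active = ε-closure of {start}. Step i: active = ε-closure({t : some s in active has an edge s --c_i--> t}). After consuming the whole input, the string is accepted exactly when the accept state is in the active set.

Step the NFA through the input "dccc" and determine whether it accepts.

Answer: ACCEPT

Trace:
start: ε-closure({0}) = {0,2}
'd' @ 1: {3,4}
'c' @ 2: {5,6,8}
'c' @ 3: {1,2,7,8,9}  ✓accept
'c' @ 4: {1,2,7,8,9}  ✓accept
after full input: {1,2,7,8,9}  (accept=1 in)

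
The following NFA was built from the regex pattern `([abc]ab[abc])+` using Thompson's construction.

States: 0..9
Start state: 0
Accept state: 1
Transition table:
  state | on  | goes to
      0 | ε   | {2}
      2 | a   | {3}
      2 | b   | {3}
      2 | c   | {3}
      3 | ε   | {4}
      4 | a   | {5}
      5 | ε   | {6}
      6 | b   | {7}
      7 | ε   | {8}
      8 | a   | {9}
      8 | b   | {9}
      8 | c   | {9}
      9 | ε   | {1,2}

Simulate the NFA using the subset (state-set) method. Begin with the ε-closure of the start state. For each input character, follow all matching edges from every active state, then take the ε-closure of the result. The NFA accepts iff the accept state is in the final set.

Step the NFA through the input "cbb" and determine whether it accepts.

Answer: REJECT

Trace:
initial (ε-close {0}): {0,2}
'c' @ 1: {3,4}
'b' @ 2: {}  — no active states
rest 'b' ignored (set empty)
final: {}; accept 1 not in set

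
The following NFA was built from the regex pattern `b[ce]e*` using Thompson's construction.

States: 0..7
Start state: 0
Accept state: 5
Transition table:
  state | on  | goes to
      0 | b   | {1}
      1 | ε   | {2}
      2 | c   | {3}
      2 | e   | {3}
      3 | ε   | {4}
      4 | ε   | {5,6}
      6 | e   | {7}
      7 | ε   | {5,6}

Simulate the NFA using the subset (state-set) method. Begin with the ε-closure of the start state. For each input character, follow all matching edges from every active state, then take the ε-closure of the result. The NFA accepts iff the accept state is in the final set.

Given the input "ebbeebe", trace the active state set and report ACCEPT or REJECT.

Answer: REJECT

Derivation:
S₀ = ε-closure({0}) = {0}
'e' @ 1: {}  — dead — no transitions
rest 'bbeebe' ignored (set empty)
after full input: {}  (accept=5 not in)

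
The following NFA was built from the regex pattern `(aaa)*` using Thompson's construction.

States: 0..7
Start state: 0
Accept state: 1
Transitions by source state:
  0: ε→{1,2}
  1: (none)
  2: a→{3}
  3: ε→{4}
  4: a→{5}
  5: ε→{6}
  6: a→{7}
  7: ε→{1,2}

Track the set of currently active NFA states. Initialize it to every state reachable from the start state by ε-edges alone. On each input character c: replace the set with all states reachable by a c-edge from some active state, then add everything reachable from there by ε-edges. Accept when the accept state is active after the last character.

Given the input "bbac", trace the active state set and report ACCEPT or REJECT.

Answer: REJECT

Trace:
start: ε-closure({0}) = {0,1,2}
'b' @ 1: {}  — no active states
rest 'bac' ignored (set empty)
after full input: {}  (accept=1 not in)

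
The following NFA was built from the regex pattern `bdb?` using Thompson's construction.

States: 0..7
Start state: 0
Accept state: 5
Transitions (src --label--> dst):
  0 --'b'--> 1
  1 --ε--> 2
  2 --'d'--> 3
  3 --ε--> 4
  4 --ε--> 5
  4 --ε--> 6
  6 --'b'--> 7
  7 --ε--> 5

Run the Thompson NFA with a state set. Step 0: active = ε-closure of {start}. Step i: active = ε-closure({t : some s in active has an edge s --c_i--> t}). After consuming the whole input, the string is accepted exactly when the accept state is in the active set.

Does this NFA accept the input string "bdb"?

initial (ε-close {0}): {0}
'b' @ 1: {1,2}
'd' @ 2: {3,4,5,6}  [accepting]
'b' @ 3: {5,7}  [accepting]
final: {5,7}; accept 5 in set

Answer: ACCEPT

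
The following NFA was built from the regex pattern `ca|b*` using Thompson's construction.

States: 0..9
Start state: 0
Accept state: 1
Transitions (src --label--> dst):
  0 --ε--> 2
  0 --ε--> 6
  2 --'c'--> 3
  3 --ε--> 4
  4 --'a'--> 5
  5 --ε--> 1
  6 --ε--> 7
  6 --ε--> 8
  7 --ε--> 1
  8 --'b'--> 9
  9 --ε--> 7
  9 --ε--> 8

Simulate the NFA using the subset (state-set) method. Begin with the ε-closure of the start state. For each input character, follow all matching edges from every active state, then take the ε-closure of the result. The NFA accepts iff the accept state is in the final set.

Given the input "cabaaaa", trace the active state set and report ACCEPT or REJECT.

Answer: REJECT

Trace:
start: ε-closure({0}) = {0,1,2,6,7,8}
'c' @ 1: {3,4}
'a' @ 2: {1,5}  ✓accept
'b' @ 3: {}  — no active states
rest 'aaaa' ignored (set empty)
end set {} — state 1 not in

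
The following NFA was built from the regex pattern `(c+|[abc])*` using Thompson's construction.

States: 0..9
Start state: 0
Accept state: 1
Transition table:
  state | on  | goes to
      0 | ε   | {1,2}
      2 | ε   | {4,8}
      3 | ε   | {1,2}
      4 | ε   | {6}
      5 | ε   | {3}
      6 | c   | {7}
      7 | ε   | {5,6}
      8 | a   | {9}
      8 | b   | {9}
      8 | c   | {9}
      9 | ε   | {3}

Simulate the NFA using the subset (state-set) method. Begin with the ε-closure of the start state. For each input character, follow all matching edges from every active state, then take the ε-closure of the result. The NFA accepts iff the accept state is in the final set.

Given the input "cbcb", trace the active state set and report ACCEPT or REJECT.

Answer: ACCEPT

Steps:
start: ε-closure({0}) = {0,1,2,4,6,8}
'c' @ 1: {1,2,3,4,5,6,7,8,9}  ✓accept
'b' @ 2: {1,2,3,4,6,8,9}  ✓accept
'c' @ 3: {1,2,3,4,5,6,7,8,9}  ✓accept
'b' @ 4: {1,2,3,4,6,8,9}  ✓accept
final: {1,2,3,4,6,8,9}; accept 1 in set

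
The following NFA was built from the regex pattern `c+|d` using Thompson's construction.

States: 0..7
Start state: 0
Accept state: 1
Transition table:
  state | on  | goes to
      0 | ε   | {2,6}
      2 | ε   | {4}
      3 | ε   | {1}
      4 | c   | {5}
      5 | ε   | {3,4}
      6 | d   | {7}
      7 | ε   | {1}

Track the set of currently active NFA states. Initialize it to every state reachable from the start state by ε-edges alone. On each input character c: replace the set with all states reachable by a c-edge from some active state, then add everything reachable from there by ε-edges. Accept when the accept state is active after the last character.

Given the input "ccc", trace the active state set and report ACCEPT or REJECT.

start: ε-closure({0}) = {0,2,4,6}
'c' @ 1: {1,3,4,5}  [accepting]
'c' @ 2: {1,3,4,5}  [accepting]
'c' @ 3: {1,3,4,5}  [accepting]
after full input: {1,3,4,5}  (accept=1 in)

Answer: ACCEPT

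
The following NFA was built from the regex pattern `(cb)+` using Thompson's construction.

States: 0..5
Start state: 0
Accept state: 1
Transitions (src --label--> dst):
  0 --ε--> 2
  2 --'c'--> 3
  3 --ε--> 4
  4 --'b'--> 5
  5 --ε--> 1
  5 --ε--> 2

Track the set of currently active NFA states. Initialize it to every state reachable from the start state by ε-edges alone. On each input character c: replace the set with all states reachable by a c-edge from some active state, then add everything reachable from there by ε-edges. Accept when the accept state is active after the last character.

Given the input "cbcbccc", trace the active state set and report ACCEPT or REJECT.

Answer: REJECT

Steps:
start: ε-closure({0}) = {0,2}
'c' @ 1: {3,4}
'b' @ 2: {1,2,5}  ✓accept
'c' @ 3: {3,4}
'b' @ 4: {1,2,5}  ✓accept
'c' @ 5: {3,4}
'c' @ 6: {}  — state set empty
rest 'c' ignored (set empty)
after full input: {}  (accept=1 not in)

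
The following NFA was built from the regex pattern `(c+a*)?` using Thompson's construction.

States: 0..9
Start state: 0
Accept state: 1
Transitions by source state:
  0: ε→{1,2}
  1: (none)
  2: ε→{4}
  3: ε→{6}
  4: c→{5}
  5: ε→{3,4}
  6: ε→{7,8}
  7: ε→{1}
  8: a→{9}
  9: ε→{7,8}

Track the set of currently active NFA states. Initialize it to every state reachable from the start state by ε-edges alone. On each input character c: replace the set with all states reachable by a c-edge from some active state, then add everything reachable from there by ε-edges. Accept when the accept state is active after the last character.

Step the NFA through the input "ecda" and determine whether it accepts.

Answer: REJECT

Trace:
S₀ = ε-closure({0}) = {0,1,2,4}
'e' @ 1: {}  — state set empty
rest 'cda' ignored (set empty)
after full input: {}  (accept=1 not in)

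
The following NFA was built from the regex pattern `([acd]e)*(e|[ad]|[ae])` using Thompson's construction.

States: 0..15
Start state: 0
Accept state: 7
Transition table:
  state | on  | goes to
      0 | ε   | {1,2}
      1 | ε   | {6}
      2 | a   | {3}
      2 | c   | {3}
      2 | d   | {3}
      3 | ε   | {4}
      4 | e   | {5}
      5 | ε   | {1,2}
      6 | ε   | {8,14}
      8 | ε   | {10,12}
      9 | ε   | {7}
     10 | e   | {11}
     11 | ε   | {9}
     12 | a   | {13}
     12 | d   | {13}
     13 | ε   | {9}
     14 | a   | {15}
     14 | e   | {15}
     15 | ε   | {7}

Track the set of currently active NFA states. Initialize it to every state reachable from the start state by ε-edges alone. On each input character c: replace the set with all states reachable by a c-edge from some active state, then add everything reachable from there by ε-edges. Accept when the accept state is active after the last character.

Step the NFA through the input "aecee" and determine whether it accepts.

S₀ = ε-closure({0}) = {0,1,2,6,8,10,12,14}
'a' @ 1: {3,4,7,9,13,15}  ✓accept
'e' @ 2: {1,2,5,6,8,10,12,14}
'c' @ 3: {3,4}
'e' @ 4: {1,2,5,6,8,10,12,14}
'e' @ 5: {7,9,11,15}  ✓accept
end set {7,9,11,15} — state 7 in

Answer: ACCEPT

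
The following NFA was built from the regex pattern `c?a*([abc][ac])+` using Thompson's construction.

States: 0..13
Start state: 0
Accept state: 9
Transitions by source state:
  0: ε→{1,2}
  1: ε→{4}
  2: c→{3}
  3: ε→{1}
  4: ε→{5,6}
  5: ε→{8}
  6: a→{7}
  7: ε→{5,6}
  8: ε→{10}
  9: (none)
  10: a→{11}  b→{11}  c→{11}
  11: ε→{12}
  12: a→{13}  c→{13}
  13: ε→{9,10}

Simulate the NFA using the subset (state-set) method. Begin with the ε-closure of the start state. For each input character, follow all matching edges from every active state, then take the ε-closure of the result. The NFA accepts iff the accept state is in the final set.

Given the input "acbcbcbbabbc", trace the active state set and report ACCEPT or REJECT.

Answer: REJECT

Trace:
initial (ε-close {0}): {0,1,2,4,5,6,8,10}
'a' @ 1: {5,6,7,8,10,11,12}
'c' @ 2: {9,10,11,12,13}  ✓accept
'b' @ 3: {11,12}
'c' @ 4: {9,10,13}  ✓accept
'b' @ 5: {11,12}
'c' @ 6: {9,10,13}  ✓accept
'b' @ 7: {11,12}
'b' @ 8: {}  — dead — no transitions
rest 'abbc' ignored (set empty)
end set {} — state 9 not in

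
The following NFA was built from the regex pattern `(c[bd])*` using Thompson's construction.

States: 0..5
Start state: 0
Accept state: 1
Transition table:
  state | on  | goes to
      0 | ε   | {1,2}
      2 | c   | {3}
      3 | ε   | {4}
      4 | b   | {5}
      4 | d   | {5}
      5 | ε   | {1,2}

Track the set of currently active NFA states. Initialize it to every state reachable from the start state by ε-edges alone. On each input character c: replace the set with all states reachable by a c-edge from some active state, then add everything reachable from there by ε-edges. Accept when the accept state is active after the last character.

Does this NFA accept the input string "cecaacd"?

Answer: REJECT

Derivation:
initial (ε-close {0}): {0,1,2}
'c' @ 1: {3,4}
'e' @ 2: {}  — no active states
rest 'caacd' ignored (set empty)
end set {} — state 1 not in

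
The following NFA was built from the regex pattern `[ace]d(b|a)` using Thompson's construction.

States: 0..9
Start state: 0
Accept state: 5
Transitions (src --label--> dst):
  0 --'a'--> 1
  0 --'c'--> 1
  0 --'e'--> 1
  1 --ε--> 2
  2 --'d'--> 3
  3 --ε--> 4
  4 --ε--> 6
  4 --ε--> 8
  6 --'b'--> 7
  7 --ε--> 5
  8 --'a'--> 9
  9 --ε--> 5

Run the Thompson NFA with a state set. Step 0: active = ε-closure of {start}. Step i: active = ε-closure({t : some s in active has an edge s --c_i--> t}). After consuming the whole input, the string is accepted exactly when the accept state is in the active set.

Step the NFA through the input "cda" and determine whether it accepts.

initial (ε-close {0}): {0}
'c' @ 1: {1,2}
'd' @ 2: {3,4,6,8}
'a' @ 3: {5,9}  ✓accept
after full input: {5,9}  (accept=5 in)

Answer: ACCEPT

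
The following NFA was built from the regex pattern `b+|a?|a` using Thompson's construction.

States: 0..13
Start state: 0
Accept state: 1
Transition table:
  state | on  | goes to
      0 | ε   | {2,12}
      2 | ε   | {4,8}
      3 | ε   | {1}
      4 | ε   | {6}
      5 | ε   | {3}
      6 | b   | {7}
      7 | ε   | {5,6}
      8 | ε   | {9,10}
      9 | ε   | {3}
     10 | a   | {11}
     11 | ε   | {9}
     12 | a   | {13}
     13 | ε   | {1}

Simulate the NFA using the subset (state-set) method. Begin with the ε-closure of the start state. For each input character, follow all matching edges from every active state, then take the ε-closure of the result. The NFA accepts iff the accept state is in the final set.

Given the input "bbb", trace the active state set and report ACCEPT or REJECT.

Answer: ACCEPT

Steps:
initial (ε-close {0}): {0,1,2,3,4,6,8,9,10,12}
'b' @ 1: {1,3,5,6,7}  [accepting]
'b' @ 2: {1,3,5,6,7}  [accepting]
'b' @ 3: {1,3,5,6,7}  [accepting]
final: {1,3,5,6,7}; accept 1 in set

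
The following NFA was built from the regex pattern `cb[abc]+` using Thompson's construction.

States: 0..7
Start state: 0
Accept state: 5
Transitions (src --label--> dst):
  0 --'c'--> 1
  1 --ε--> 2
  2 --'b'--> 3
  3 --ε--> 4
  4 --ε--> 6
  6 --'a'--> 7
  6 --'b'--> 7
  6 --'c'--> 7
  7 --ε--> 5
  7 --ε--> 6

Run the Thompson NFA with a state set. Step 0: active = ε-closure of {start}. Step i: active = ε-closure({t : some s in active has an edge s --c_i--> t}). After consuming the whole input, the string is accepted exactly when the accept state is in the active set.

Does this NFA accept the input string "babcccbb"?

Answer: REJECT

Derivation:
initial (ε-close {0}): {0}
'b' @ 1: {}  — dead — no transitions
rest 'abcccbb' ignored (set empty)
after full input: {}  (accept=5 not in)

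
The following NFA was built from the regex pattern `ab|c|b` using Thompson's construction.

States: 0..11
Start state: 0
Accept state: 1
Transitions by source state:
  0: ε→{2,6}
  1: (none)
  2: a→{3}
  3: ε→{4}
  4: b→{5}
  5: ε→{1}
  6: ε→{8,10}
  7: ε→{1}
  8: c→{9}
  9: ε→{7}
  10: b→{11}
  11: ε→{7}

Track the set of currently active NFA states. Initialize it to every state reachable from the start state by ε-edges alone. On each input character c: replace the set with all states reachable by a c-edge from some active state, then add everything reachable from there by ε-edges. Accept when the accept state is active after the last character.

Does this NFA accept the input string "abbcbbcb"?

Answer: REJECT

Trace:
initial (ε-close {0}): {0,2,6,8,10}
'a' @ 1: {3,4}
'b' @ 2: {1,5}  ✓accept
'b' @ 3: {}  — state set empty
rest 'cbbcb' ignored (set empty)
after full input: {}  (accept=1 not in)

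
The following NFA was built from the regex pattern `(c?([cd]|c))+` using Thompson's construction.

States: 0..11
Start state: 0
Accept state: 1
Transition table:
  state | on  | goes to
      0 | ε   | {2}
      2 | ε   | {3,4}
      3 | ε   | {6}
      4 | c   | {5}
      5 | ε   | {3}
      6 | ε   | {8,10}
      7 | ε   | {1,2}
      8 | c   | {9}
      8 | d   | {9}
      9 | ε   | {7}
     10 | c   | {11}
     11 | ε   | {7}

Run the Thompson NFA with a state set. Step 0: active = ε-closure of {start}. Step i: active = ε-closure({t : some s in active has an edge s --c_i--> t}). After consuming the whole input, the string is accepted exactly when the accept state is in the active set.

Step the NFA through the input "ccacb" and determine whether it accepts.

S₀ = ε-closure({0}) = {0,2,3,4,6,8,10}
'c' @ 1: {1,2,3,4,5,6,7,8,9,10,11}  ✓accept
'c' @ 2: {1,2,3,4,5,6,7,8,9,10,11}  ✓accept
'a' @ 3: {}  — no active states
rest 'cb' ignored (set empty)
final: {}; accept 1 not in set

Answer: REJECT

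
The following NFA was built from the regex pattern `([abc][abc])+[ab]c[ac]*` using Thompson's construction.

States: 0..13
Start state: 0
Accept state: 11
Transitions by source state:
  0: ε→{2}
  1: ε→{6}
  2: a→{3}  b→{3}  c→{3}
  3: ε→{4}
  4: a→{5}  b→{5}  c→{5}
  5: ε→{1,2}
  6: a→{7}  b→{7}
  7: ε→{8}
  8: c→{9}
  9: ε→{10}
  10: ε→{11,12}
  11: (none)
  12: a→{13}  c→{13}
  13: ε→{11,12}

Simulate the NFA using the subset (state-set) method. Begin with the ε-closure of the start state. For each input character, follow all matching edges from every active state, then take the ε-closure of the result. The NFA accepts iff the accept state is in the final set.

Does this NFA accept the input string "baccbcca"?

S₀ = ε-closure({0}) = {0,2}
'b' @ 1: {3,4}
'a' @ 2: {1,2,5,6}
'c' @ 3: {3,4}
'c' @ 4: {1,2,5,6}
'b' @ 5: {3,4,7,8}
'c' @ 6: {1,2,5,6,9,10,11,12}  [accepting]
'c' @ 7: {3,4,11,12,13}  [accepting]
'a' @ 8: {1,2,5,6,11,12,13}  [accepting]
after full input: {1,2,5,6,11,12,13}  (accept=11 in)

Answer: ACCEPT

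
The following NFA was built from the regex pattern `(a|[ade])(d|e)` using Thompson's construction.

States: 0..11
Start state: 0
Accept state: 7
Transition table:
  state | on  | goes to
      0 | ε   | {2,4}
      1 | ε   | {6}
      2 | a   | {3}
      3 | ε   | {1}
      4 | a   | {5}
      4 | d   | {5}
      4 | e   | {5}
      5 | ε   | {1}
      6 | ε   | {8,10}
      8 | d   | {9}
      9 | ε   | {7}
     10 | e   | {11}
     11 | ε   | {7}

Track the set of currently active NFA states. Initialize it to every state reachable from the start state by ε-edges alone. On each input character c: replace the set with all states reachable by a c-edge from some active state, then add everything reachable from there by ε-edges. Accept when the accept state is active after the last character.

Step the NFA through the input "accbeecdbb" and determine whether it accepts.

initial (ε-close {0}): {0,2,4}
'a' @ 1: {1,3,5,6,8,10}
'c' @ 2: {}  — state set empty
rest 'cbeecdbb' ignored (set empty)
after full input: {}  (accept=7 not in)

Answer: REJECT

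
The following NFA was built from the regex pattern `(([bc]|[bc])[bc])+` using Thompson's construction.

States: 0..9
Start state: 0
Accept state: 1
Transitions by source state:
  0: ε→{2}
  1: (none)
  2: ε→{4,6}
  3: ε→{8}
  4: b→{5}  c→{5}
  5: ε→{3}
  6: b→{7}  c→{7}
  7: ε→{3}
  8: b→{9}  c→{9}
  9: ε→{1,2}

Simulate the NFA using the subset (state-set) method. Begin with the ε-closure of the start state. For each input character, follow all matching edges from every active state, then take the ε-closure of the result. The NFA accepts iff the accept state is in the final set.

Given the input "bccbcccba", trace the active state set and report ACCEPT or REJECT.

Answer: REJECT

Steps:
initial (ε-close {0}): {0,2,4,6}
'b' @ 1: {3,5,7,8}
'c' @ 2: {1,2,4,6,9}  ✓accept
'c' @ 3: {3,5,7,8}
'b' @ 4: {1,2,4,6,9}  ✓accept
'c' @ 5: {3,5,7,8}
'c' @ 6: {1,2,4,6,9}  ✓accept
'c' @ 7: {3,5,7,8}
'b' @ 8: {1,2,4,6,9}  ✓accept
'a' @ 9: {}  — state set empty
after full input: {}  (accept=1 not in)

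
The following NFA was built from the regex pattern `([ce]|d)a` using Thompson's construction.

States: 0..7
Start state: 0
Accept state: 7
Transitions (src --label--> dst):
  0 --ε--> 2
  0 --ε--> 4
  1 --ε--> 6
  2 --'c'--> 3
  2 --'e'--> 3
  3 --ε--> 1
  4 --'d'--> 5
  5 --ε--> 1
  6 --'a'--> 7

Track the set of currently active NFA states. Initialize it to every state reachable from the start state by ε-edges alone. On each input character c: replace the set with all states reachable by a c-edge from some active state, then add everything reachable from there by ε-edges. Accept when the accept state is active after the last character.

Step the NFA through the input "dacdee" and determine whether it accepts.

start: ε-closure({0}) = {0,2,4}
'd' @ 1: {1,5,6}
'a' @ 2: {7}  ✓accept
'c' @ 3: {}  — state set empty
rest 'dee' ignored (set empty)
final: {}; accept 7 not in set

Answer: REJECT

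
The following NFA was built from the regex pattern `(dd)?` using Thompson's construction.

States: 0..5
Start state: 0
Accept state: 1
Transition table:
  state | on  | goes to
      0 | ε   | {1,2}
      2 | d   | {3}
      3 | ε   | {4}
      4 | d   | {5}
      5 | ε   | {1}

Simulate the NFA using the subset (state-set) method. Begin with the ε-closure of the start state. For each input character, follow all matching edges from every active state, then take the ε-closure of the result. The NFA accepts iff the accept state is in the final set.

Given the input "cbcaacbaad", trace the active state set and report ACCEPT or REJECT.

Answer: REJECT

Derivation:
initial (ε-close {0}): {0,1,2}
'c' @ 1: {}  — state set empty
rest 'bcaacbaad' ignored (set empty)
final: {}; accept 1 not in set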